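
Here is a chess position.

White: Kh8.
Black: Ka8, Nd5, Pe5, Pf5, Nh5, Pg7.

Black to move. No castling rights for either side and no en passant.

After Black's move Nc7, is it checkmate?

After Nc7: white king on h8; in check: no.
White is not in check, so this cannot be checkmate.

no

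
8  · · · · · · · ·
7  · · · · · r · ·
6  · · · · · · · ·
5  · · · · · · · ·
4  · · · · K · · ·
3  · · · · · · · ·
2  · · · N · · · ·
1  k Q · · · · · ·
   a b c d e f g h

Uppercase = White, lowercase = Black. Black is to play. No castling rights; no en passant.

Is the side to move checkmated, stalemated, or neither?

Black to move; black king on a1.
In check: yes, from the white queen on b1.
King squares — b1: attacked by Nd2; a2: attacked by Qb1; b2: attacked by Qb1.
Legal moves for Black: none.
In check with no legal moves → checkmate.

checkmate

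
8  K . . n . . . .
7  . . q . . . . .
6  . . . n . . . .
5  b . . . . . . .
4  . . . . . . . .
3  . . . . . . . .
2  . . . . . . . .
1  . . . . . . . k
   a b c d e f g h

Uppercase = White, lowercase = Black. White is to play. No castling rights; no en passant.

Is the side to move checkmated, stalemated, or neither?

stalemate

White to move; white king on a8.
In check: no.
King squares — a7: attacked by Qc7; b7: attacked by Nd6; b8: attacked by Qc7.
Legal moves for White: none.
Not in check and no legal moves → stalemate.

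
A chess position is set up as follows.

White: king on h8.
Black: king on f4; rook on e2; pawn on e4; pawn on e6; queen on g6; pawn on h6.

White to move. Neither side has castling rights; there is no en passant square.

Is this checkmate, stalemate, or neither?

stalemate

White to move; white king on h8.
In check: no.
King squares — g7: attacked by Qg6; h7: attacked by Qg6; g8: attacked by Qg6.
Legal moves for White: none.
Not in check and no legal moves → stalemate.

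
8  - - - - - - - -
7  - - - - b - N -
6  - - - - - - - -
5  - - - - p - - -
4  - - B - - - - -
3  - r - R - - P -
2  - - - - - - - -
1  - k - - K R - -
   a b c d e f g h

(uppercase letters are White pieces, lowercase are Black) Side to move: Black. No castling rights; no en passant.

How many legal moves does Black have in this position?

Black to move; king on b1.
In check: no.
Legal moves: Bf8, Bd8, Bf6, Bd6, Bg5, Bc5, Bh4, Bb4+, Ba3, Rb8, Rb7, Rb6, Rb5, Rb4, Rxd3, Rc3, Ra3, Rb2, Kc2, Kb2, Ka2, Kc1, Ka1, e4.
Count: 24.

24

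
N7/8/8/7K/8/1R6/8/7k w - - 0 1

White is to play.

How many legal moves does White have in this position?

21

White to move; king on h5.
In check: no.
Legal moves: Nc7, Nb6, Kh6, Kg6, Kg5, Kh4, Kg4, Rb8, Rb7, Rb6, Rb5, Rb4, Rh3+, Rg3, Rf3, Re3, Rd3, Rc3, Ra3, Rb2, Rb1+.
Count: 21.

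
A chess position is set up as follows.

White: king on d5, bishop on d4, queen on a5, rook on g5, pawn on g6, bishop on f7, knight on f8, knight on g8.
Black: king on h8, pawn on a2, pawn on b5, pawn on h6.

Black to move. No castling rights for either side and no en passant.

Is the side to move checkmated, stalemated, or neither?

checkmate

Black to move; black king on h8.
In check: yes, from the white bishop on d4.
King squares — g7: attacked by Bd4; h7: attacked by Pg6; g8: attacked by Bf7.
Legal moves for Black: none.
In check with no legal moves → checkmate.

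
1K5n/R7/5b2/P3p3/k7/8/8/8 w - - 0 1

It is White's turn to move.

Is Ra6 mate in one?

After Ra6: black king on a4; in check: no.
Black is not in check, so this cannot be checkmate.

no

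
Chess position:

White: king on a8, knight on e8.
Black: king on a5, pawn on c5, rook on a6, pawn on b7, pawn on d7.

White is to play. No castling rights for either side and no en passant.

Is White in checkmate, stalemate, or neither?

neither

White to move; white king on a8.
In check: yes, from the black rook on a6.
King squares — a7: attacked by Ra6; b7: available; b8: available.
Legal moves for White: Kb8, Kxb7.
White is in check but has 2 legal moves → neither.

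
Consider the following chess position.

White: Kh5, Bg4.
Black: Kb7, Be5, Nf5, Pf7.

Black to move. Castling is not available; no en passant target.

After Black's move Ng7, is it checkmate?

After Ng7: white king on h5; in check: yes, from the black knight on g7.
White has 3 legal replies: Kh6, Kg5, Kh4.
In check but a legal move exists → not checkmate.

no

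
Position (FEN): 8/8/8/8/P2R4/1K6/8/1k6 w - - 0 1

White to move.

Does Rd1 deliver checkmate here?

After Rd1: black king on b1; in check: yes, from the white rook on d1.
King squares — a1: attacked by Rd1; c1: attacked by Rd1; a2: attacked by Kb3; b2: attacked by Kb3; c2: attacked by Kb3.
Black has no legal moves → checkmate.

yes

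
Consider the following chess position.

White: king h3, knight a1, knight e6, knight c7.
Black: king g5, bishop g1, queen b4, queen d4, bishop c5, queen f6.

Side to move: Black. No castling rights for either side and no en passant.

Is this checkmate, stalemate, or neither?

neither

Black to move; black king on g5.
In check: yes, from the white knight on e6.
King squares — f4: attacked by Ne6; g4: attacked by Kh3; h4: attacked by Kh3; f5: available; h5: available; f6: own queen; g6: available; h6: available.
Legal moves for Black: Kh6, Kg6, Kh5, Kf5, Qxe6+.
Black is in check but has 5 legal moves → neither.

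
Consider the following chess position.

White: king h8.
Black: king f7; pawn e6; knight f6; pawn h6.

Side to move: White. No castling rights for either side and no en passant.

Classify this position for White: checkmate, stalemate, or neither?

White to move; white king on h8.
In check: no.
King squares — g7: attacked by Kf7; h7: attacked by Nf6; g8: attacked by Nf6.
Legal moves for White: none.
Not in check and no legal moves → stalemate.

stalemate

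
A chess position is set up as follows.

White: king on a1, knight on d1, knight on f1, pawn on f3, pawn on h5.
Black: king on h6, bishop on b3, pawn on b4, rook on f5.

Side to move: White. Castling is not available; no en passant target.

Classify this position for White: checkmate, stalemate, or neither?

neither

White to move; white king on a1.
In check: no.
Legal moves for White: Ng3, Nfe3, Nh2, Nd2, Nde3, Nc3, Nf2, Nb2, Kb2, Kb1, f4.
White has 11 legal moves and is not in check → neither.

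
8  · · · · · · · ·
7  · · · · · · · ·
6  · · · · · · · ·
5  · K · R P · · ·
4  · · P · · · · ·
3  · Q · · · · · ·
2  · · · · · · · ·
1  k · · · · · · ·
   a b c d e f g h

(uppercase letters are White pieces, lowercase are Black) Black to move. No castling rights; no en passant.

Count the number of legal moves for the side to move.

0

Black to move; king on a1.
In check: no.
Legal moves: none.
Count: 0.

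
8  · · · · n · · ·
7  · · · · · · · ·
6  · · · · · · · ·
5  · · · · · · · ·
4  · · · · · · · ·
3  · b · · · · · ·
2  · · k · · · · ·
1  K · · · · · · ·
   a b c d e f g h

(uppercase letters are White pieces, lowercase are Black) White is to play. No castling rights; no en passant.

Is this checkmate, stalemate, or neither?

White to move; white king on a1.
In check: no.
King squares — b1: attacked by Kc2; a2: attacked by Bb3; b2: attacked by Kc2.
Legal moves for White: none.
Not in check and no legal moves → stalemate.

stalemate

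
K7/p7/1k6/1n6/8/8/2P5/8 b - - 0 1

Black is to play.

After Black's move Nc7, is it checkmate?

After Nc7: white king on a8; in check: yes, from the black knight on c7.
White has 1 legal reply: Kb8.
In check but a legal move exists → not checkmate.

no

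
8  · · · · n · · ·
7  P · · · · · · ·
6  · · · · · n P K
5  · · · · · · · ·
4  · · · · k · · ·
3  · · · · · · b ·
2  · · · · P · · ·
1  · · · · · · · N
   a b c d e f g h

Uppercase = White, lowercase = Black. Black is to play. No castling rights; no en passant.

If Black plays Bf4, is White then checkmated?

After Bf4: white king on h6; in check: yes, from the black bishop on f4.
King squares — g5: attacked by Bf4; h5: attacked by Nf6; g6: own pawn; g7: attacked by Ne8; h7: attacked by Nf6.
White has no legal moves → checkmate.

yes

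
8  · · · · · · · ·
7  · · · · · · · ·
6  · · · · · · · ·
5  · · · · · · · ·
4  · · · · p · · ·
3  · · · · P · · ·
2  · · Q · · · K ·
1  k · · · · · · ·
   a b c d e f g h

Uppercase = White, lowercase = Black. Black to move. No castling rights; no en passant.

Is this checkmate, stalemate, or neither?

Black to move; black king on a1.
In check: no.
King squares — b1: attacked by Qc2; a2: attacked by Qc2; b2: attacked by Qc2.
Legal moves for Black: none.
Not in check and no legal moves → stalemate.

stalemate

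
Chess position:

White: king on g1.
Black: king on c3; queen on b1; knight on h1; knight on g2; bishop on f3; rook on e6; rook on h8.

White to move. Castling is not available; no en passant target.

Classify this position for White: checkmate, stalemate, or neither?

checkmate

White to move; white king on g1.
In check: yes, from the black queen on b1.
King squares — f1: attacked by Qb1; h1: attacked by Qb1; f2: attacked by Nh1; g2: attacked by Bf3; h2: attacked by Rh8.
Legal moves for White: none.
In check with no legal moves → checkmate.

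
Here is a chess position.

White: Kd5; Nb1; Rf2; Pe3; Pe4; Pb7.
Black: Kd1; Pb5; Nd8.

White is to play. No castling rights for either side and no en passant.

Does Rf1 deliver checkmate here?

After Rf1: black king on d1; in check: yes, from the white rook on f1.
Black has 2 legal replies: Ke2, Kc2.
In check but a legal move exists → not checkmate.

no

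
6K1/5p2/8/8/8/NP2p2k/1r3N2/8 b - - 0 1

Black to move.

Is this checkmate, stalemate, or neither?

Black to move; black king on h3.
In check: yes, from the white knight on f2.
King squares — g2: available; h2: available; g3: available; g4: attacked by Nf2; h4: available.
Legal moves for Black: Kh4, Kg3, Kh2, Kg2, Rxf2, exf2.
Black is in check but has 6 legal moves → neither.

neither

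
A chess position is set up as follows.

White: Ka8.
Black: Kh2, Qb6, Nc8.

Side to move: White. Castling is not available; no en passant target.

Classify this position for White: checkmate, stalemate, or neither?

stalemate

White to move; white king on a8.
In check: no.
King squares — a7: attacked by Qb6; b7: attacked by Qb6; b8: attacked by Qb6.
Legal moves for White: none.
Not in check and no legal moves → stalemate.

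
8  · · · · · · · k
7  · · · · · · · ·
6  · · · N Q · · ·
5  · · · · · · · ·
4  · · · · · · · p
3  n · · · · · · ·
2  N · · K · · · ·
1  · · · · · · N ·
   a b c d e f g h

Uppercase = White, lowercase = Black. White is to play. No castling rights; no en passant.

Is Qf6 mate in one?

no

After Qf6: black king on h8; in check: yes, from the white queen on f6.
Black has 2 legal replies: Kg8, Kh7.
In check but a legal move exists → not checkmate.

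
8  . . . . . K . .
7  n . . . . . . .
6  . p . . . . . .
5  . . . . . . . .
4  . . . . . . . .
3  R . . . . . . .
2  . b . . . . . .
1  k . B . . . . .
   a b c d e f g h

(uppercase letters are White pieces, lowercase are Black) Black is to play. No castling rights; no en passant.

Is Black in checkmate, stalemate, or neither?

neither

Black to move; black king on a1.
In check: yes, from the white rook on a3.
Legal moves for Black: Kb1, Bxa3+.
Black is in check but has 2 legal moves → neither.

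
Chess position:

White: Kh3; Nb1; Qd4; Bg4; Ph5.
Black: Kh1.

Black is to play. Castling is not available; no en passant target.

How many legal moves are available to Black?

0

Black to move; king on h1.
In check: no.
Legal moves: none.
Count: 0.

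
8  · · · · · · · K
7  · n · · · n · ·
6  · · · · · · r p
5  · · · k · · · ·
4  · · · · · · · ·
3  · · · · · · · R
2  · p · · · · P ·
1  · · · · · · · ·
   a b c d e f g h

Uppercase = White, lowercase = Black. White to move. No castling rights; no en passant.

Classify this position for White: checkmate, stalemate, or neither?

neither

White to move; white king on h8.
In check: yes, from the black knight on f7.
Legal moves for White: Kh7.
White is in check but has 1 legal move → neither.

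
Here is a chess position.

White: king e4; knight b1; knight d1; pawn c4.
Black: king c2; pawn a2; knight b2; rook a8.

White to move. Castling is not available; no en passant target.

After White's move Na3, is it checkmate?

no

After Na3: black king on c2; in check: yes, from the white knight on a3.
Black has 5 legal replies: Kb3, Kd2, Kxd1, Kc1, Rxa3.
In check but a legal move exists → not checkmate.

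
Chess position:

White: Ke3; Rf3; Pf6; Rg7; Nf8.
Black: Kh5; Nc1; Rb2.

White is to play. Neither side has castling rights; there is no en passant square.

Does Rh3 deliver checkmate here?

yes

After Rh3: black king on h5; in check: yes, from the white rook on h3.
King squares — g4: attacked by Rg7; h4: attacked by Rh3; g5: attacked by Rg7; g6: attacked by Rg7; h6: attacked by Rh3.
Black has no legal moves → checkmate.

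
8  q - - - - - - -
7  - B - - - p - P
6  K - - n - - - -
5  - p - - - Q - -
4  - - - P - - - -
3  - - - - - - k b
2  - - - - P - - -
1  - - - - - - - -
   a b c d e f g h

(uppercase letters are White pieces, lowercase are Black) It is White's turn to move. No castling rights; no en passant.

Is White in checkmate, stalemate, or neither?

neither

White to move; white king on a6.
In check: yes, from the black queen on a8.
Legal moves for White: Kb6, Bxa8.
White is in check but has 2 legal moves → neither.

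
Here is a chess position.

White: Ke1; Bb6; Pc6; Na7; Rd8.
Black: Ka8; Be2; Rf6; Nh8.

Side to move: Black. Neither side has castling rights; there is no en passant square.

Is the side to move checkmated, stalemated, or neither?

checkmate

Black to move; black king on a8.
In check: yes, from the white rook on d8.
King squares — a7: attacked by Bb6; b7: attacked by Pc6; b8: attacked by Rd8.
Legal moves for Black: none.
In check with no legal moves → checkmate.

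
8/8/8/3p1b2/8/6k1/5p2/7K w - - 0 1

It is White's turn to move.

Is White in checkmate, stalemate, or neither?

stalemate

White to move; white king on h1.
In check: no.
King squares — g1: attacked by Pf2; g2: attacked by Kg3; h2: attacked by Kg3.
Legal moves for White: none.
Not in check and no legal moves → stalemate.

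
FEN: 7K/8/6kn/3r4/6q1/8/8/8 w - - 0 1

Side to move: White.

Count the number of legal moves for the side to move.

0

White to move; king on h8.
In check: no.
Legal moves: none.
Count: 0.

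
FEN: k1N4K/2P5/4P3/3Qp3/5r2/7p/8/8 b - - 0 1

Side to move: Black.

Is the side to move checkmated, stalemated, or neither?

checkmate

Black to move; black king on a8.
In check: yes, from the white queen on d5.
King squares — a7: attacked by Nc8; b7: attacked by Qd5; b8: attacked by Pc7.
Legal moves for Black: none.
In check with no legal moves → checkmate.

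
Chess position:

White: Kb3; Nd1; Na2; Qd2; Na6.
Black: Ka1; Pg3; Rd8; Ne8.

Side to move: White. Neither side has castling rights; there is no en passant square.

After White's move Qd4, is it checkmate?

After Qd4: black king on a1; in check: yes, from the white queen on d4.
Black has 2 legal replies: Kb1, Rxd4.
In check but a legal move exists → not checkmate.

no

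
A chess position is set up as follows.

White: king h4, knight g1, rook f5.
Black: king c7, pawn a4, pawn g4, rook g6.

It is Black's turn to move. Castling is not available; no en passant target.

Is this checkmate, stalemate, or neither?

Black to move; black king on c7.
In check: no.
Legal moves for Black include: Kd8, Kc8, Kb8, Kd7, Kb7, Kd6, Kc6, Kb6, Rg8, Rg7, Rh6+, Rf6, Re6, Rd6, Rc6, Rb6, Ra6, Rg5, ... (list truncated; more exist).
Black has legal moves and is not in check → neither.

neither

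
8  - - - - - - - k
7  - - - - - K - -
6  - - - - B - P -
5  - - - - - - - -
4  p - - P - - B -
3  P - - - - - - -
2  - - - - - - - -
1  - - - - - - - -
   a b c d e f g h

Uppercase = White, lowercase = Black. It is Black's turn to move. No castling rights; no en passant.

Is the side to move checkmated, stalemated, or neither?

Black to move; black king on h8.
In check: no.
King squares — g7: attacked by Kf7; h7: attacked by Pg6; g8: attacked by Kf7.
Legal moves for Black: none.
Not in check and no legal moves → stalemate.

stalemate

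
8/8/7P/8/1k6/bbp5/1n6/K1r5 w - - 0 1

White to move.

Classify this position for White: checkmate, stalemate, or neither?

White to move; white king on a1.
In check: yes, from the black rook on c1.
King squares — b1: attacked by Rc1; a2: attacked by Bb3; b2: attacked by Ba3.
Legal moves for White: none.
In check with no legal moves → checkmate.

checkmate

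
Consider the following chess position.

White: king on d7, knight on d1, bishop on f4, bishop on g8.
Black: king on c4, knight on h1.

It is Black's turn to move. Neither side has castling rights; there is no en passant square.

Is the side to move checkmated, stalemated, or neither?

Black to move; black king on c4.
In check: yes, from the white bishop on g8.
King squares — b3: attacked by Bg8; c3: attacked by Nd1; d3: available; b4: available; d4: available; b5: available; c5: available; d5: attacked by Bg8.
Legal moves for Black: Kc5, Kb5, Kd4, Kb4, Kd3.
Black is in check but has 5 legal moves → neither.

neither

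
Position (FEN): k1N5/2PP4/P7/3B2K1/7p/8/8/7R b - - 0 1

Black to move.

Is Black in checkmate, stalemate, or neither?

checkmate

Black to move; black king on a8.
In check: yes, from the white bishop on d5.
King squares — a7: attacked by Nc8; b7: attacked by Bd5; b8: attacked by Pc7.
Legal moves for Black: none.
In check with no legal moves → checkmate.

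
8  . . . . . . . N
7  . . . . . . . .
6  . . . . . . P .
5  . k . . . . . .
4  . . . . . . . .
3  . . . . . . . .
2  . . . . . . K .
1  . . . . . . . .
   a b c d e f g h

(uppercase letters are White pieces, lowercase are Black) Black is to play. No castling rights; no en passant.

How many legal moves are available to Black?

Black to move; king on b5.
In check: no.
Legal moves: Kc6, Kb6, Ka6, Kc5, Ka5, Kc4, Kb4, Ka4.
Count: 8.

8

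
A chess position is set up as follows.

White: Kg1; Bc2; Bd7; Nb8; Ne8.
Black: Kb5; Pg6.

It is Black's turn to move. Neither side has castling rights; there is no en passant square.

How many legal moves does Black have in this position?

Black to move; king on b5.
In check: yes, from the white bishop on d7.
Legal moves: Kb6, Kc5, Ka5, Kc4, Kb4.
Count: 5.

5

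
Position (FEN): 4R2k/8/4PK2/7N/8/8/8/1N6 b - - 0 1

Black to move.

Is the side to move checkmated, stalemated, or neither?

neither

Black to move; black king on h8.
In check: yes, from the white rook on e8.
King squares — g7: attacked by Nh5; h7: available; g8: attacked by Re8.
Legal moves for Black: Kh7.
Black is in check but has 1 legal move → neither.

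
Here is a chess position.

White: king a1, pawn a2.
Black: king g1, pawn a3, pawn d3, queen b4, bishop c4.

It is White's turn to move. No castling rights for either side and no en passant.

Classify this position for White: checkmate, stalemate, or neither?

stalemate

White to move; white king on a1.
In check: no.
King squares — b1: attacked by Qb4; a2: own pawn; b2: attacked by Pa3.
Legal moves for White: none.
Not in check and no legal moves → stalemate.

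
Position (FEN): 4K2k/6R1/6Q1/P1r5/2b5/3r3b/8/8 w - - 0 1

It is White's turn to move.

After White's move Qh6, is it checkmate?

yes

After Qh6: black king on h8; in check: yes, from the white queen on h6.
King squares — g7: attacked by Qh6; h7: attacked by Qh6; g8: attacked by Rg7.
Black has no legal moves → checkmate.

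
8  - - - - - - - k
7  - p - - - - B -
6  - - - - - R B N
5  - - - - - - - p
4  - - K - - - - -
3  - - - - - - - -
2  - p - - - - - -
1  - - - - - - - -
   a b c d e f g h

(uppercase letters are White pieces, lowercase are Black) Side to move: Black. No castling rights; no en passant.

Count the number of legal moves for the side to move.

1

Black to move; king on h8.
In check: yes, from the white bishop on g7.
Legal moves: Kxg7.
Count: 1.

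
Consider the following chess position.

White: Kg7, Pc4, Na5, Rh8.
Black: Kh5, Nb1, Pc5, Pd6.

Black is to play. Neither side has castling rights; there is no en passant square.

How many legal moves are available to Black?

2

Black to move; king on h5.
In check: yes, from the white rook on h8.
Legal moves: Kg5, Kg4.
Count: 2.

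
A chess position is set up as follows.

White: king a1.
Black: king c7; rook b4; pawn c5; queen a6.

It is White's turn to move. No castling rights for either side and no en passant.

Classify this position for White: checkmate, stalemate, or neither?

White to move; white king on a1.
In check: yes, from the black queen on a6.
King squares — b1: attacked by Rb4; a2: attacked by Qa6; b2: attacked by Rb4.
Legal moves for White: none.
In check with no legal moves → checkmate.

checkmate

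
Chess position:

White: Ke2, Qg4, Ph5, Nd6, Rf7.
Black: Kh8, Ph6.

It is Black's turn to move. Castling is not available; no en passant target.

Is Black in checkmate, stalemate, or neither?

Black to move; black king on h8.
In check: no.
King squares — g7: attacked by Qg4; h7: attacked by Rf7; g8: attacked by Qg4.
Legal moves for Black: none.
Not in check and no legal moves → stalemate.

stalemate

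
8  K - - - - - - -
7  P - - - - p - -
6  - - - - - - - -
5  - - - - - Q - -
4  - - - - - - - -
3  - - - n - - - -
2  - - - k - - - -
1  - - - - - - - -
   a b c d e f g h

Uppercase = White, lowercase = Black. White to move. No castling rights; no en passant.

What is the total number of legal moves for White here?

24

White to move; king on a8.
In check: no.
Legal moves: Kb8, Kb7, Qc8, Qh7, Qxf7, Qd7, Qg6, Qf6, Qe6, Qh5, Qg5+, Qe5, Qd5, Qc5, Qb5, Qa5+, Qg4, Qf4+, Qe4, Qh3, Qf3, Qxd3+, Qf2+, Qf1.
Count: 24.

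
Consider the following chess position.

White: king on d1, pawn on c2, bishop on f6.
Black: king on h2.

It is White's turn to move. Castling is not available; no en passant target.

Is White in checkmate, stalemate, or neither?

neither

White to move; white king on d1.
In check: no.
Legal moves for White: Bh8, Bd8, Bg7, Be7, Bg5, Be5+, Bh4, Bd4, Bc3, Bb2, Ba1, Ke2, Kd2, Ke1, Kc1, c3, c4.
White has 17 legal moves and is not in check → neither.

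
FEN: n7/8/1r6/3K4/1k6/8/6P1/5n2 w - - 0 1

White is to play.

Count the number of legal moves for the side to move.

5

White to move; king on d5.
In check: no.
Legal moves: Ke5, Ke4, Kd4, g3, g4.
Count: 5.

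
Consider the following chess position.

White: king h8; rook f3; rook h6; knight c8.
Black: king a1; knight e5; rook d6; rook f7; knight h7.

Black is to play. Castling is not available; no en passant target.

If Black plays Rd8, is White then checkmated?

yes

After Rd8: white king on h8; in check: yes, from the black rook on d8.
King squares — g7: attacked by Rf7; h7: attacked by Rf7; g8: attacked by Rd8.
White has no legal moves → checkmate.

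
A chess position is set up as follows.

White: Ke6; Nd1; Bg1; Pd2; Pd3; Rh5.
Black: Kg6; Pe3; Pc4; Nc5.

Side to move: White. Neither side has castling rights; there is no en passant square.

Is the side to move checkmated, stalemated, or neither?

neither

White to move; white king on e6.
In check: yes, from the black knight on c5.
Legal moves for White: Ke7, Kd6, Ke5, Kd5, Rxc5.
White is in check but has 5 legal moves → neither.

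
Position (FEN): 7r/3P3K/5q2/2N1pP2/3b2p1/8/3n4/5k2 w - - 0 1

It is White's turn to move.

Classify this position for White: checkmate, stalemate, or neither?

White to move; white king on h7.
In check: yes, from the black rook on h8.
King squares — g6: attacked by Qf6; h6: attacked by Qf6; g7: attacked by Qf6; g8: attacked by Rh8; h8: attacked by Qf6.
Legal moves for White: none.
In check with no legal moves → checkmate.

checkmate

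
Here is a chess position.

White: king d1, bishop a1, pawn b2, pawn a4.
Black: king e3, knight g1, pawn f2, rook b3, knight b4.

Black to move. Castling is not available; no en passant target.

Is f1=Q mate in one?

yes

After f1=Q: white king on d1; in check: yes, from the black queen on f1.
King squares — c1: attacked by Qf1; e1: attacked by Qf1; c2: attacked by Nb4; d2: attacked by Ke3; e2: attacked by Qf1.
White has no legal moves → checkmate.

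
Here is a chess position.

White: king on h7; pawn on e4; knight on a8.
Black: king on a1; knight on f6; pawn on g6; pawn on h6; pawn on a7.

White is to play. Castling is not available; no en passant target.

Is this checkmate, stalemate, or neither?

White to move; white king on h7.
In check: yes, from the black knight on f6.
Legal moves for White: Kh8, Kg7, Kxh6, Kxg6.
White is in check but has 4 legal moves → neither.

neither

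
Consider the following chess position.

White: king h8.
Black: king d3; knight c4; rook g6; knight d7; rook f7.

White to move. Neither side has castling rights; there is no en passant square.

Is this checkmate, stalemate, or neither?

stalemate

White to move; white king on h8.
In check: no.
King squares — g7: attacked by Rg6; h7: attacked by Rf7; g8: attacked by Rg6.
Legal moves for White: none.
Not in check and no legal moves → stalemate.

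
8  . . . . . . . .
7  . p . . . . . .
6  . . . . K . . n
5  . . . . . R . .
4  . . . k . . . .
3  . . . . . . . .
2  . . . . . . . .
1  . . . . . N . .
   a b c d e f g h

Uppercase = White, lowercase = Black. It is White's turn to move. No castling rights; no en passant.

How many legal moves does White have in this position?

21

White to move; king on e6.
In check: no.
Legal moves: Ke7, Kd7, Kf6, Kd6, Rf8, Rf7, Rf6, Rh5, Rg5, Re5, Rd5+, Rc5, Rb5, Ra5, Rf4+, Rf3, Rf2, Ng3, Ne3, Nh2, Nd2.
Count: 21.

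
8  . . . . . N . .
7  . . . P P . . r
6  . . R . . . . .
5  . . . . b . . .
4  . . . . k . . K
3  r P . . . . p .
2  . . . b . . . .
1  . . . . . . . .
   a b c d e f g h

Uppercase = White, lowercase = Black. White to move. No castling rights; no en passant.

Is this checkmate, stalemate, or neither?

neither

White to move; white king on h4.
In check: yes, from the black rook on h7.
Legal moves for White: Kg4, Nxh7, Rh6.
White is in check but has 3 legal moves → neither.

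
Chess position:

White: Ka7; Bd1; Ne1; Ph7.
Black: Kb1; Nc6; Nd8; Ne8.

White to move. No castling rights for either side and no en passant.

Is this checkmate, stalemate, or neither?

White to move; white king on a7.
In check: yes, from the black knight on c6.
Legal moves for White: Ka8, Kb6, Ka6.
White is in check but has 3 legal moves → neither.

neither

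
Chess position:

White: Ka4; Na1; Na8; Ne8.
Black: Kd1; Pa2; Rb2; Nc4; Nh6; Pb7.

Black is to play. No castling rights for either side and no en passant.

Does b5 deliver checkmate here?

yes

After b5: white king on a4; in check: yes, from the black pawn on b5.
King squares — a3: attacked by Nc4; b3: attacked by Rb2; b4: attacked by Rb2; a5: attacked by Nc4; b5: attacked by Rb2.
White has no legal moves → checkmate.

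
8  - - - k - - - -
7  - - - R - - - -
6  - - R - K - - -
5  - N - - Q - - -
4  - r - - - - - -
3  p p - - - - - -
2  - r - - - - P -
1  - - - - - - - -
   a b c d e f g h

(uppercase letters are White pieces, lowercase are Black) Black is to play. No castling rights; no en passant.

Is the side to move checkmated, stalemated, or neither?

neither

Black to move; black king on d8.
In check: yes, from the white rook on d7.
Legal moves for Black: Ke8.
Black is in check but has 1 legal move → neither.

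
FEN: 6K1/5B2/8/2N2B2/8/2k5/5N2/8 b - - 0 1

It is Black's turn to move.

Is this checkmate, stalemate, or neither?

Black to move; black king on c3.
In check: no.
Legal moves for Black: Kd4, Kb4, Kd2, Kb2.
Black has 4 legal moves and is not in check → neither.

neither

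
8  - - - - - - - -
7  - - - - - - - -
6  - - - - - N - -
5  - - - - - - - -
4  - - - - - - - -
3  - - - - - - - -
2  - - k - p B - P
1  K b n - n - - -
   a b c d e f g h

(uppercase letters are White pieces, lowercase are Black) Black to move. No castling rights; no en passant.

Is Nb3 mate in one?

yes

After Nb3: white king on a1; in check: yes, from the black knight on b3.
King squares — b1: attacked by Kc2; a2: attacked by Bb1; b2: attacked by Kc2.
White has no legal moves → checkmate.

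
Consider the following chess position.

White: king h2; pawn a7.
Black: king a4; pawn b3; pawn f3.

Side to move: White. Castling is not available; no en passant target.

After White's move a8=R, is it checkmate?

After a8=R: black king on a4; in check: yes, from the white rook on a8.
Black has 2 legal replies: Kb5, Kb4.
In check but a legal move exists → not checkmate.

no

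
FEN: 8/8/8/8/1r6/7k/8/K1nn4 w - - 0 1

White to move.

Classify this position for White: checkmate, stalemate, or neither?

stalemate

White to move; white king on a1.
In check: no.
King squares — b1: attacked by Rb4; a2: attacked by Nc1; b2: attacked by Nd1.
Legal moves for White: none.
Not in check and no legal moves → stalemate.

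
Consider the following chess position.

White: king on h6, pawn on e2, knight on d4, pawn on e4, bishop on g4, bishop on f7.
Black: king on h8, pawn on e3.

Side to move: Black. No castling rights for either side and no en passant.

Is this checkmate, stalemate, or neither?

Black to move; black king on h8.
In check: no.
King squares — g7: attacked by Kh6; h7: attacked by Kh6; g8: attacked by Bf7.
Legal moves for Black: none.
Not in check and no legal moves → stalemate.

stalemate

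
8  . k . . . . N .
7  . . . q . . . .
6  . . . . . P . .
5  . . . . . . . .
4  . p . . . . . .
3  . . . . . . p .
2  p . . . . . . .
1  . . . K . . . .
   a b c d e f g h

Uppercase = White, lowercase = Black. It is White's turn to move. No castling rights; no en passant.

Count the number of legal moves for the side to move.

White to move; king on d1.
In check: yes, from the black queen on d7.
Legal moves: Ke2, Kc2, Ke1, Kc1.
Count: 4.

4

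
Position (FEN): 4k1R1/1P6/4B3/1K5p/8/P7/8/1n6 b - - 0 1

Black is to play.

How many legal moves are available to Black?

Black to move; king on e8.
In check: yes, from the white rook on g8.
Legal moves: Ke7.
Count: 1.

1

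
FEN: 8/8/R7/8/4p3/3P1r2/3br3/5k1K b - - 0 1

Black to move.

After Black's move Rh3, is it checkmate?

After Rh3: white king on h1; in check: yes, from the black rook on h3.
King squares — g1: attacked by Kf1; g2: attacked by Kf1; h2: attacked by Re2.
White has no legal moves → checkmate.

yes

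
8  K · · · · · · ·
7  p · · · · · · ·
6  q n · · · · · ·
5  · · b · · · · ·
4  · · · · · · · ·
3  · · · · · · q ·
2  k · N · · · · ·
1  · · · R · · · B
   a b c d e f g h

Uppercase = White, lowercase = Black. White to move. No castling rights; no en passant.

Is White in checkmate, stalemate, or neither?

checkmate

White to move; white king on a8.
In check: yes, from the black knight on b6.
King squares — a7: attacked by Qa6; b7: attacked by Qa6; b8: attacked by Qg3.
Legal moves for White: none.
In check with no legal moves → checkmate.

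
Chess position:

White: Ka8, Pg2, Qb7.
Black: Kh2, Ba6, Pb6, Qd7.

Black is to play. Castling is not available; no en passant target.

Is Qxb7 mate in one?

yes

After Qxb7: white king on a8; in check: yes, from the black queen on b7.
King squares — a7: attacked by Qb7; b7: attacked by Ba6; b8: attacked by Qb7.
White has no legal moves → checkmate.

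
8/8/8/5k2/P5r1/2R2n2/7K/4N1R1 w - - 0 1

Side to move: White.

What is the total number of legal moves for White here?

White to move; king on h2.
In check: yes, from the black knight on f3.
Legal moves: Kh3, Kh1, Rxf3+, Nxf3.
Count: 4.

4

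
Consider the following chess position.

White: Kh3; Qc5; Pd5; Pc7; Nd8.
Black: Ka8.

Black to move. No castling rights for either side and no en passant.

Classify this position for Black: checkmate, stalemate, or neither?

Black to move; black king on a8.
In check: no.
King squares — a7: attacked by Qc5; b7: attacked by Nd8; b8: attacked by Pc7.
Legal moves for Black: none.
Not in check and no legal moves → stalemate.

stalemate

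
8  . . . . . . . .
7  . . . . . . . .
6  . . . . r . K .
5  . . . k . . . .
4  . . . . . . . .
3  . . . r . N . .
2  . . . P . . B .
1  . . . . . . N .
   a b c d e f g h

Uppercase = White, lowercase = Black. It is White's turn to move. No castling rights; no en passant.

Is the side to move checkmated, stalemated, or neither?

White to move; white king on g6.
In check: yes, from the black rook on e6.
King squares — f5: available; g5: available; h5: available; f6: attacked by Re6; h6: attacked by Re6; f7: available; g7: available; h7: available.
Legal moves for White: Kh7, Kg7, Kf7, Kh5, Kg5, Kf5.
White is in check but has 6 legal moves → neither.

neither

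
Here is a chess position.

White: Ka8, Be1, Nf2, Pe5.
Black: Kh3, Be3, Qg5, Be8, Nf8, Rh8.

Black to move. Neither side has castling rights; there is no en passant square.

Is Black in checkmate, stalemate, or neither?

Black to move; black king on h3.
In check: yes, from the white knight on f2.
King squares — g2: available; h2: available; g3: available; g4: attacked by Nf2; h4: available.
Legal moves for Black: Kh4, Kg3, Kh2, Kg2, Bxf2.
Black is in check but has 5 legal moves → neither.

neither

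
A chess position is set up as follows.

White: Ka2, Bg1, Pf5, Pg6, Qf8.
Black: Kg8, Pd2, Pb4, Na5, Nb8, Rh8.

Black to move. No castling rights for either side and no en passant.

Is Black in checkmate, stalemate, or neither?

Black to move; black king on g8.
In check: yes, from the white queen on f8.
Legal moves for Black: Kxf8.
Black is in check but has 1 legal move → neither.

neither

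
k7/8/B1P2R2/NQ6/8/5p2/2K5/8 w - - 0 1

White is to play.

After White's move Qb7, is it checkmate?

yes

After Qb7: black king on a8; in check: yes, from the white queen on b7.
King squares — a7: attacked by Qb7; b7: attacked by Na5; b8: attacked by Qb7.
Black has no legal moves → checkmate.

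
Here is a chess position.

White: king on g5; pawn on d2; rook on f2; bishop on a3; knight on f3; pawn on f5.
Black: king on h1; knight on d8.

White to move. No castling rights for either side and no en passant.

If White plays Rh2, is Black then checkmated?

After Rh2: black king on h1; in check: yes, from the white rook on h2.
King squares — g1: attacked by Nf3; g2: attacked by Rh2; h2: attacked by Nf3.
Black has no legal moves → checkmate.

yes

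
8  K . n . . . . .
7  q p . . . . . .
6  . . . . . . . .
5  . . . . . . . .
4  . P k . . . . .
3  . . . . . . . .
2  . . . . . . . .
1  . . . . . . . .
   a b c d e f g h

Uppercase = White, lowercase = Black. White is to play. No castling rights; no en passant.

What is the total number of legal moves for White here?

White to move; king on a8.
In check: yes, from the black queen on a7.
Legal moves: none.
Count: 0.

0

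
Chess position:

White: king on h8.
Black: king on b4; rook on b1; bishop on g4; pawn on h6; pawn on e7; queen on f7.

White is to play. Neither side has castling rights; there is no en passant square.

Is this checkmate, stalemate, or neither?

White to move; white king on h8.
In check: no.
King squares — g7: attacked by Qf7; h7: attacked by Qf7; g8: attacked by Qf7.
Legal moves for White: none.
Not in check and no legal moves → stalemate.

stalemate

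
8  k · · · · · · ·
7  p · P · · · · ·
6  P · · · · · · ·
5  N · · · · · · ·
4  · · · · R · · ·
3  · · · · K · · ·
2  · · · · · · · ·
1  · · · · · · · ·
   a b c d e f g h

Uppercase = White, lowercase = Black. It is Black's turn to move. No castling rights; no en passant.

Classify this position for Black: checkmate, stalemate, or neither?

stalemate

Black to move; black king on a8.
In check: no.
King squares — a7: own pawn; b7: attacked by Na5; b8: attacked by Pc7.
Legal moves for Black: none.
Not in check and no legal moves → stalemate.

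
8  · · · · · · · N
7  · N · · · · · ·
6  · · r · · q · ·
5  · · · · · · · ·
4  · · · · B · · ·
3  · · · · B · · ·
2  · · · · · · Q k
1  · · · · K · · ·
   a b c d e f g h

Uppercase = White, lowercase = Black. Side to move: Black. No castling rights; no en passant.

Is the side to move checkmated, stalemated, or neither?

Black to move; black king on h2.
In check: yes, from the white queen on g2.
King squares — g1: attacked by Qg2; h1: attacked by Qg2; g2: attacked by Be4; g3: attacked by Qg2; h3: attacked by Qg2.
Legal moves for Black: none.
In check with no legal moves → checkmate.

checkmate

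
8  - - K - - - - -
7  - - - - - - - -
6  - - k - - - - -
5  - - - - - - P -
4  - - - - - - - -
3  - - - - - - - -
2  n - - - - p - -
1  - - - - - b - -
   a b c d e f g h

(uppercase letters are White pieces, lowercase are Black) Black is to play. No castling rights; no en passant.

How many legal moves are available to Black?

Black to move; king on c6.
In check: no.
Legal moves: Kd6, Kb6, Kd5, Kc5, Kb5, Nb4, Nc3, Nc1, Ba6+, Bb5, Bc4, Bh3+, Bd3, Bg2, Be2.
Count: 15.

15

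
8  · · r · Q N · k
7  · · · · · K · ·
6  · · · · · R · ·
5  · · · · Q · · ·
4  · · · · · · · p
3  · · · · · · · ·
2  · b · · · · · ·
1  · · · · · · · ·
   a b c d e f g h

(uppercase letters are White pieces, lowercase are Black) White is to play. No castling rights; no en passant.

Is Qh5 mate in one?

After Qh5: black king on h8; in check: yes, from the white queen on h5.
King squares — g7: attacked by Kf7; h7: attacked by Qh5; g8: attacked by Kf7.
Black has no legal moves → checkmate.

yes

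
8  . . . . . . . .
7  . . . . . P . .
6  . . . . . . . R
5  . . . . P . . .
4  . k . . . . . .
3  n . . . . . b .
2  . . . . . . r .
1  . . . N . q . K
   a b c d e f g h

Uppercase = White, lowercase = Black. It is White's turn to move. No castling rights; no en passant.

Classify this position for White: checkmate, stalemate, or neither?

checkmate

White to move; white king on h1.
In check: yes, from the black queen on f1.
King squares — g1: attacked by Qf1; g2: attacked by Qf1; h2: attacked by Rg2.
Legal moves for White: none.
In check with no legal moves → checkmate.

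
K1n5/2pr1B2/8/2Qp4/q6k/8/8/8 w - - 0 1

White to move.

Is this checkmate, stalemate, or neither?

White to move; white king on a8.
In check: yes, from the black queen on a4.
Legal moves for White: Kb8, Kb7, Qa7, Qa5.
White is in check but has 4 legal moves → neither.

neither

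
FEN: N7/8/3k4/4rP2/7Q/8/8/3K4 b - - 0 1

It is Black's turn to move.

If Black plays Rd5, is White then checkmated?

no

After Rd5: white king on d1; in check: yes, from the black rook on d5.
White has 5 legal replies: Ke2, Kc2, Ke1, Kc1, Qd4.
In check but a legal move exists → not checkmate.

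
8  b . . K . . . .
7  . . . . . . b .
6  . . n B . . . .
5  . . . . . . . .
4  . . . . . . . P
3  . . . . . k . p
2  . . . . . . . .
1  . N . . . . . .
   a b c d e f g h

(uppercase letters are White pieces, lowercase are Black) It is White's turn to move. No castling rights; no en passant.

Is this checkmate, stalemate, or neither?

neither

White to move; white king on d8.
In check: yes, from the black knight on c6.
King squares — c7: available; d7: available; e7: attacked by Nc6; c8: available; e8: available.
Legal moves for White: Ke8, Kc8, Kd7, Kc7.
White is in check but has 4 legal moves → neither.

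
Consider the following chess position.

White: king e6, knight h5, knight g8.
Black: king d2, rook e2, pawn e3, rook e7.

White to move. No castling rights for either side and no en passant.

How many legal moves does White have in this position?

6

White to move; king on e6.
In check: yes, from the black rook on e7.
Legal moves: Kxe7, Kf6, Kd6, Kf5, Kd5, Nxe7.
Count: 6.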